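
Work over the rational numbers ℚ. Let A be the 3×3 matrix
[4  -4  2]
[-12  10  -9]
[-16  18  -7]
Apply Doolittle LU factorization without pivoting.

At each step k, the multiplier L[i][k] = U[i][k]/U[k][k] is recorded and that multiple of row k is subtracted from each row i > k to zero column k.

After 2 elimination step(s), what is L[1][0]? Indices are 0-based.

Step 1: pivot at (0,0) is 4.
  row1 ← row1 − (-3)·row0  ⇒  L[1][0]=-3, U row1=(0, -2, -3)
  row2 ← row2 − (-4)·row0  ⇒  L[2][0]=-4, U row2=(0, 2, 1)
Step 2: pivot at (1,1) is -2.
  row2 ← row2 − (-1)·row1  ⇒  L[2][1]=-1, U row2=(0, 0, -2)

L[1][0] = -3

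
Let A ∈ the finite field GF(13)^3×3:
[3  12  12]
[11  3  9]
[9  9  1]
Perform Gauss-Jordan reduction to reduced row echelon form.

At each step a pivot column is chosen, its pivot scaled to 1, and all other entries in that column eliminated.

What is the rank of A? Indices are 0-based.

rank = 3

pivot(0,0)=3: scale R0 → (1, 4, 4)
  clear (1,0): R1 −= (11)R0 → (0, 11, 4)
  clear (2,0): R2 −= (9)R0 → (0, 12, 4)
pivot(1,1)=11: scale R1 → (0, 1, 11)
  clear (0,1): R0 −= (4)R1 → (1, 0, 12)
  clear (2,1): R2 −= (12)R1 → (0, 0, 2)
pivot(2,2)=2: scale R2 → (0, 0, 1)
  clear (0,2): R0 −= (12)R2 → (1, 0, 0)
  clear (1,2): R1 −= (11)R2 → (0, 1, 0)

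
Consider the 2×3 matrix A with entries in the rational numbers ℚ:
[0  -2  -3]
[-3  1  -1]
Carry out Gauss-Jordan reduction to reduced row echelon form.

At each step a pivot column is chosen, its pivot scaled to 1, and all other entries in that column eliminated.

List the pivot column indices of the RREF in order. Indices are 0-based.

[1] R0 <-> R1
[1] R0 /= -3  ⇒  (1, -1/3, 1/3)
[2] R1 /= -2  ⇒  (0, 1, 3/2)
     R0 -= -1/3·R1  ⇒  (1, 0, 5/6)

pivot columns: 0, 1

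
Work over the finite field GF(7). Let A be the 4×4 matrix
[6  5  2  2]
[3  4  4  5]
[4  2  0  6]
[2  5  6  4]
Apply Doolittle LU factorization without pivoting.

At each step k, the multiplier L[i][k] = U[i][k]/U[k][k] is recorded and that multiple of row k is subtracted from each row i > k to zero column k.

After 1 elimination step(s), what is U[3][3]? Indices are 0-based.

U[3][3] = 1

[col 0] pivot 6
  R1 -= 4*R0 → (0, 5, 3, 4)  (L[1][0] := 4)
  R2 -= 3*R0 → (0, 1, 1, 0)  (L[2][0] := 3)
  R3 -= 5*R0 → (0, 1, 3, 1)  (L[3][0] := 5)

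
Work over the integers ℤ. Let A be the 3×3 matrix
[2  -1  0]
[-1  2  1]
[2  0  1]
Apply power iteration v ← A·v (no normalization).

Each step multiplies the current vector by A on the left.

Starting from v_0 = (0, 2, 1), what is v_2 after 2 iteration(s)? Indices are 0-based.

v_2 = (-9, 13, -3)

v_0 = (0, 2, 1).
v_1 = A·v_0 = (-2, 5, 1).
v_2 = A·v_1 = (-9, 13, -3).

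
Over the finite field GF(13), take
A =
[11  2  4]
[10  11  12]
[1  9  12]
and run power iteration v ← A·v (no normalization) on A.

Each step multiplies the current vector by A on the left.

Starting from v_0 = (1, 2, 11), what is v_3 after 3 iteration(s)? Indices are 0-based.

v_0 = (1, 2, 11).
v_1 = A·v_0 = (7, 8, 8).
v_2 = A·v_1 = (8, 7, 6).
v_3 = A·v_2 = (9, 8, 0).

v_3 = (9, 8, 0)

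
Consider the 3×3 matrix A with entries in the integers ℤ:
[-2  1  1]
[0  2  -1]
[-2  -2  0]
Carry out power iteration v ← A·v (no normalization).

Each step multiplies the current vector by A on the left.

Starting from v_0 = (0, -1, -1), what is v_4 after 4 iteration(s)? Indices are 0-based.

v_0 = (0, -1, -1).
v_1 = A·v_0 = (-2, -1, 2).
v_2 = A·v_1 = (5, -4, 6).
v_3 = A·v_2 = (-8, -14, -2).
v_4 = A·v_3 = (0, -26, 44).

v_4 = (0, -26, 44)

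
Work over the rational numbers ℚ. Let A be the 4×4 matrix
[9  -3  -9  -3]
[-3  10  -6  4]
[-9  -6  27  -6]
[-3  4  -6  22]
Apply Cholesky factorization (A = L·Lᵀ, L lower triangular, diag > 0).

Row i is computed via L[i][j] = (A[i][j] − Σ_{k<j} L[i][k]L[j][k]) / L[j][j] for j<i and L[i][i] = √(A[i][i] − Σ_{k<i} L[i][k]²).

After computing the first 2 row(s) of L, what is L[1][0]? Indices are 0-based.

Step 1: L[0][0] = √(9) = 3.
  L[1][0] = (-3) / L[0][0] = -1.
Step 2: L[1][1] = √(9) = 3.

L[1][0] = -1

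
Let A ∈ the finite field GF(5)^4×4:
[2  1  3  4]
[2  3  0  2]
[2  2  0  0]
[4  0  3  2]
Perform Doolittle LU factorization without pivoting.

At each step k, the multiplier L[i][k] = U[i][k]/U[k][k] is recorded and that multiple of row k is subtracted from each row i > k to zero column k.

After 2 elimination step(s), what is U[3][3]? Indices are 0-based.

[col 0] pivot 2
  R1 -= 1*R0 → (0, 2, 2, 3)  (L[1][0] := 1)
  R2 -= 1*R0 → (0, 1, 2, 1)  (L[2][0] := 1)
  R3 -= 2*R0 → (0, 3, 2, 4)  (L[3][0] := 2)
[col 1] pivot 2
  R2 -= 3*R1 → (0, 0, 1, 2)  (L[2][1] := 3)
  R3 -= 4*R1 → (0, 0, 4, 2)  (L[3][1] := 4)

U[3][3] = 2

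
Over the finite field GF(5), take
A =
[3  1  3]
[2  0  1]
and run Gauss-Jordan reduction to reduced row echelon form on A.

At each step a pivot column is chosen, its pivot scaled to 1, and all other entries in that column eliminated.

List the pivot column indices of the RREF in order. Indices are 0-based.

[1] R0 /= 3  ⇒  (1, 2, 1)
     R1 -= 2·R0  ⇒  (0, 1, 4)
[2] R1 /= 1  ⇒  (0, 1, 4)
     R0 -= 2·R1  ⇒  (1, 0, 3)

pivot columns: 0, 1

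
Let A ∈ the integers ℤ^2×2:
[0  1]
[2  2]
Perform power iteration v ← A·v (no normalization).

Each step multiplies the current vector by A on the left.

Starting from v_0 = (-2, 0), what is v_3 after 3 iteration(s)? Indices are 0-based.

v_3 = (-8, -24)

v_0 = (-2, 0).
v_1 = A·v_0 = (0, -4).
v_2 = A·v_1 = (-4, -8).
v_3 = A·v_2 = (-8, -24).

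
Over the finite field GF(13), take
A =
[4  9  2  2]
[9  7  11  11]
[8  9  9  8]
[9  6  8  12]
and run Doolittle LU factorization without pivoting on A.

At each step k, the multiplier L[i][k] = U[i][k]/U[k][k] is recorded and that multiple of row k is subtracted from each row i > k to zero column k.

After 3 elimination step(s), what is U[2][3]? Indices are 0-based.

Step 1: pivot at (0,0) is 4.
  row1 ← row1 − (12)·row0  ⇒  L[1][0]=12, U row1=(0, 3, 0, 0)
  row2 ← row2 − (2)·row0  ⇒  L[2][0]=2, U row2=(0, 4, 5, 4)
  row3 ← row3 − (12)·row0  ⇒  L[3][0]=12, U row3=(0, 2, 10, 1)
Step 2: pivot at (1,1) is 3.
  row2 ← row2 − (10)·row1  ⇒  L[2][1]=10, U row2=(0, 0, 5, 4)
  row3 ← row3 − (5)·row1  ⇒  L[3][1]=5, U row3=(0, 0, 10, 1)
Step 3: pivot at (2,2) is 5.
  row3 ← row3 − (2)·row2  ⇒  L[3][2]=2, U row3=(0, 0, 0, 6)

U[2][3] = 4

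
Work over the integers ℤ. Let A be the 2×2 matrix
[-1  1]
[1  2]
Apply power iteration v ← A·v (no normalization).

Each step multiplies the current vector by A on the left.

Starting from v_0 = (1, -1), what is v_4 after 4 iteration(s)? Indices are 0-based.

v_4 = (-2, -19)

v_0 = (1, -1).
v_1 = A·v_0 = (-2, -1).
v_2 = A·v_1 = (1, -4).
v_3 = A·v_2 = (-5, -7).
v_4 = A·v_3 = (-2, -19).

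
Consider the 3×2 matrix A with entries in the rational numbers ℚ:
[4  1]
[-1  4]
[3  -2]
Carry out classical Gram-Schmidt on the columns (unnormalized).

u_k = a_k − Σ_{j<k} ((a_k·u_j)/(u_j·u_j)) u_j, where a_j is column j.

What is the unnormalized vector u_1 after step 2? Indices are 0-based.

Step 1: u_0 = a_0 = (4, -1, 3).
Step 2: u_1 = a_1 − (-3/13)·u_0 = (25/13, 49/13, -17/13).

u_1 = (25/13, 49/13, -17/13)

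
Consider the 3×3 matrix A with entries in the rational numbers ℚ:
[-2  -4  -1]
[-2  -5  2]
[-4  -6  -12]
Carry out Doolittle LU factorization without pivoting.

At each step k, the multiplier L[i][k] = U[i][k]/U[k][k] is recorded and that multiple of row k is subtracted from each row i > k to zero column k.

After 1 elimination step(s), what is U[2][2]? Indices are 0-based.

Step 1: pivot at (0,0) is -2.
  row1 ← row1 − (1)·row0  ⇒  L[1][0]=1, U row1=(0, -1, 3)
  row2 ← row2 − (2)·row0  ⇒  L[2][0]=2, U row2=(0, 2, -10)

U[2][2] = -10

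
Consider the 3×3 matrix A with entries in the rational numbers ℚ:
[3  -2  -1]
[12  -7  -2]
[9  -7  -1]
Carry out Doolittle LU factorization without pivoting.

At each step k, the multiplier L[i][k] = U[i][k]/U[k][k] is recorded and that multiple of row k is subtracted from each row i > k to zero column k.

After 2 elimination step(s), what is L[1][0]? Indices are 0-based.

Step 1: pivot at (0,0) is 3.
  row1 ← row1 − (4)·row0  ⇒  L[1][0]=4, U row1=(0, 1, 2)
  row2 ← row2 − (3)·row0  ⇒  L[2][0]=3, U row2=(0, -1, 2)
Step 2: pivot at (1,1) is 1.
  row2 ← row2 − (-1)·row1  ⇒  L[2][1]=-1, U row2=(0, 0, 4)

L[1][0] = 4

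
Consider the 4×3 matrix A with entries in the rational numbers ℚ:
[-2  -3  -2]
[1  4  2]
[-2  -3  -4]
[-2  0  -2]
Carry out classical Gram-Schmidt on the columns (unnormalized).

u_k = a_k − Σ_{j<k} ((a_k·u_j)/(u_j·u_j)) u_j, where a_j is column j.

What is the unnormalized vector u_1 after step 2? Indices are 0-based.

u_1 = (-7/13, 36/13, -7/13, 32/13)

Step 1: u_0 = a_0 = (-2, 1, -2, -2).
Step 2: u_1 = a_1 − (16/13)·u_0 = (-7/13, 36/13, -7/13, 32/13).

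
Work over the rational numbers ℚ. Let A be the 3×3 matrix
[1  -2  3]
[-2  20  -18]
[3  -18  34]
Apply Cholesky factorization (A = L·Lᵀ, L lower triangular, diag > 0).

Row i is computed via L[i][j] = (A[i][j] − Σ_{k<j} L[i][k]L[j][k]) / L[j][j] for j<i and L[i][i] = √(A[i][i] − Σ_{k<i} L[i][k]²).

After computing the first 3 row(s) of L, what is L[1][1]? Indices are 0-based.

L[1][1] = 4

Step 1: L[0][0] = √(1) = 1.
  L[1][0] = (-2) / L[0][0] = -2.
Step 2: L[1][1] = √(16) = 4.
  L[2][0] = (3) / L[0][0] = 3.
  L[2][1] = (-12) / L[1][1] = -3.
Step 3: L[2][2] = √(16) = 4.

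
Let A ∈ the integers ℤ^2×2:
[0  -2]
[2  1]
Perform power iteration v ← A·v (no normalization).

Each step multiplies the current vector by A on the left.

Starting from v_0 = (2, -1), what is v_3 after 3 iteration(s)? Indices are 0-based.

v_3 = (-14, -5)

v_0 = (2, -1).
v_1 = A·v_0 = (2, 3).
v_2 = A·v_1 = (-6, 7).
v_3 = A·v_2 = (-14, -5).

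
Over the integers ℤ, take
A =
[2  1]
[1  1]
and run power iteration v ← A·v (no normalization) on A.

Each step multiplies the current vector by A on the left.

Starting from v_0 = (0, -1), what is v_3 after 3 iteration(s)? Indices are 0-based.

v_0 = (0, -1).
v_1 = A·v_0 = (-1, -1).
v_2 = A·v_1 = (-3, -2).
v_3 = A·v_2 = (-8, -5).

v_3 = (-8, -5)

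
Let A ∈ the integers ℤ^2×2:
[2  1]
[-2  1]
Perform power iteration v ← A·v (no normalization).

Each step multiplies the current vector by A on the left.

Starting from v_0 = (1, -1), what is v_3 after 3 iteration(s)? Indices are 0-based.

v_0 = (1, -1).
v_1 = A·v_0 = (1, -3).
v_2 = A·v_1 = (-1, -5).
v_3 = A·v_2 = (-7, -3).

v_3 = (-7, -3)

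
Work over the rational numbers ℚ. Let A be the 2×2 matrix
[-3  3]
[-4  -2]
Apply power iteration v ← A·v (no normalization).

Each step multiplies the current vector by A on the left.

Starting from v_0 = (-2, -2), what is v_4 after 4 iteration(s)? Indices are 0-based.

v_0 = (-2, -2).
v_1 = A·v_0 = (0, 12).
v_2 = A·v_1 = (36, -24).
v_3 = A·v_2 = (-180, -96).
v_4 = A·v_3 = (252, 912).

v_4 = (252, 912)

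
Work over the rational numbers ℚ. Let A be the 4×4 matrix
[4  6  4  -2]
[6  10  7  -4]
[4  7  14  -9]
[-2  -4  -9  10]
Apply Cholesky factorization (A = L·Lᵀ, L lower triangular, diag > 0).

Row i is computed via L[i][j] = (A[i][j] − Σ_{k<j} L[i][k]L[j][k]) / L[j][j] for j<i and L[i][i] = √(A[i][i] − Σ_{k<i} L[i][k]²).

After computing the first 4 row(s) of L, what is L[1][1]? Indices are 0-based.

Step 1: L[0][0] = √(4) = 2.
  L[1][0] = (6) / L[0][0] = 3.
Step 2: L[1][1] = √(1) = 1.
  L[2][0] = (4) / L[0][0] = 2.
  L[2][1] = (1) / L[1][1] = 1.
Step 3: L[2][2] = √(9) = 3.
  L[3][0] = (-2) / L[0][0] = -1.
  L[3][1] = (-1) / L[1][1] = -1.
  L[3][2] = (-6) / L[2][2] = -2.
Step 4: L[3][3] = √(4) = 2.

L[1][1] = 1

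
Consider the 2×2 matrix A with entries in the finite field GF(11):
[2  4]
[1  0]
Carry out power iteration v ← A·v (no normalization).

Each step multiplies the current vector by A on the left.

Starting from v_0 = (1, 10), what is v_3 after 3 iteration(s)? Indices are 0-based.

v_0 = (1, 10).
v_1 = A·v_0 = (9, 1).
v_2 = A·v_1 = (0, 9).
v_3 = A·v_2 = (3, 0).

v_3 = (3, 0)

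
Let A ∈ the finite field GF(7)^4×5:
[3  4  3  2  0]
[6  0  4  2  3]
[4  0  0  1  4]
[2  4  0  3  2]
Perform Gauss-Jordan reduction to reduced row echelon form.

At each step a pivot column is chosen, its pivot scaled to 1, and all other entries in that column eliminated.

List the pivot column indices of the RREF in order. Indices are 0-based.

pivot columns: 0, 1, 2, 3

[1] R0 /= 3  ⇒  (1, 6, 1, 3, 0)
     R1 -= 6·R0  ⇒  (0, 6, 5, 5, 3)
     R2 -= 4·R0  ⇒  (0, 4, 3, 3, 4)
     R3 -= 2·R0  ⇒  (0, 6, 5, 4, 2)
[2] R1 /= 6  ⇒  (0, 1, 2, 2, 4)
     R0 -= 6·R1  ⇒  (1, 0, 3, 5, 4)
     R2 -= 4·R1  ⇒  (0, 0, 2, 2, 2)
     R3 -= 6·R1  ⇒  (0, 0, 0, 6, 6)
[3] R2 /= 2  ⇒  (0, 0, 1, 1, 1)
     R0 -= 3·R2  ⇒  (1, 0, 0, 2, 1)
     R1 -= 2·R2  ⇒  (0, 1, 0, 0, 2)
[4] R3 /= 6  ⇒  (0, 0, 0, 1, 1)
     R0 -= 2·R3  ⇒  (1, 0, 0, 0, 6)
     R2 -= 1·R3  ⇒  (0, 0, 1, 0, 0)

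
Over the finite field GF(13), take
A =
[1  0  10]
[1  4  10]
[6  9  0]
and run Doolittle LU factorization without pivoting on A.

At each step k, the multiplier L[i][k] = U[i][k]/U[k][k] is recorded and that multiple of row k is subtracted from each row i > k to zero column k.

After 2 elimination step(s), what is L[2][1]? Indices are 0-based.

L[2][1] = 12

[col 0] pivot 1
  R1 -= 1*R0 → (0, 4, 0)  (L[1][0] := 1)
  R2 -= 6*R0 → (0, 9, 5)  (L[2][0] := 6)
[col 1] pivot 4
  R2 -= 12*R1 → (0, 0, 5)  (L[2][1] := 12)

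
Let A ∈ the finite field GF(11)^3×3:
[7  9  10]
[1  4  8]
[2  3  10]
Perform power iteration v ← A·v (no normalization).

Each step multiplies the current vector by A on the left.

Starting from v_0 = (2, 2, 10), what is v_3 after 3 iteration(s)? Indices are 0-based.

v_0 = (2, 2, 10).
v_1 = A·v_0 = (0, 2, 0).
v_2 = A·v_1 = (7, 8, 6).
v_3 = A·v_2 = (5, 10, 10).

v_3 = (5, 10, 10)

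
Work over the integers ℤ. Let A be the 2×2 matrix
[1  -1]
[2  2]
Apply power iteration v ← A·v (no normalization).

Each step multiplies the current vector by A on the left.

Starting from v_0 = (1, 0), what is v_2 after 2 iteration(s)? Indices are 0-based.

v_2 = (-1, 6)

v_0 = (1, 0).
v_1 = A·v_0 = (1, 2).
v_2 = A·v_1 = (-1, 6).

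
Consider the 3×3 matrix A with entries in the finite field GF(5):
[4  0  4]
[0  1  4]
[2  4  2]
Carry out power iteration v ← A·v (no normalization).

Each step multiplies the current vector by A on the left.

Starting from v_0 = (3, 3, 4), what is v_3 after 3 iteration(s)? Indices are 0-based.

v_0 = (3, 3, 4).
v_1 = A·v_0 = (3, 4, 1).
v_2 = A·v_1 = (1, 3, 4).
v_3 = A·v_2 = (0, 4, 2).

v_3 = (0, 4, 2)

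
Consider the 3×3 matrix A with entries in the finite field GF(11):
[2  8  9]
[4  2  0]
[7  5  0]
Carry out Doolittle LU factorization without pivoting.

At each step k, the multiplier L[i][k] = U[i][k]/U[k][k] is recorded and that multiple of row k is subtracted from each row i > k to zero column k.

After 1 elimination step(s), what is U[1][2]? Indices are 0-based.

U[1][2] = 4

k=0: U[0][0]=2
  eliminate (1,0): mult=2, new row 1: (0, 8, 4); set L[1][0]=2
  eliminate (2,0): mult=9, new row 2: (0, 10, 7); set L[2][0]=9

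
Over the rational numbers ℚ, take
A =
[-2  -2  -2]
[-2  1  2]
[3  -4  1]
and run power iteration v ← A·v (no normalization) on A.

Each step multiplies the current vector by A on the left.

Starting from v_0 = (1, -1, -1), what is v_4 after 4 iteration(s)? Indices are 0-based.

v_0 = (1, -1, -1).
v_1 = A·v_0 = (2, -5, 6).
v_2 = A·v_1 = (-6, 3, 32).
v_3 = A·v_2 = (-58, 79, 2).
v_4 = A·v_3 = (-46, 199, -488).

v_4 = (-46, 199, -488)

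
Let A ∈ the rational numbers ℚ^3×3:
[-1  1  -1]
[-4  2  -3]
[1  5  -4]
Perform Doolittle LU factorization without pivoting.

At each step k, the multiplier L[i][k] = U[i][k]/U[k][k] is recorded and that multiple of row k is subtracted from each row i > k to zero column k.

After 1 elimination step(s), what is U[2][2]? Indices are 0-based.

U[2][2] = -5

Step 1: pivot at (0,0) is -1.
  row1 ← row1 − (4)·row0  ⇒  L[1][0]=4, U row1=(0, -2, 1)
  row2 ← row2 − (-1)·row0  ⇒  L[2][0]=-1, U row2=(0, 6, -5)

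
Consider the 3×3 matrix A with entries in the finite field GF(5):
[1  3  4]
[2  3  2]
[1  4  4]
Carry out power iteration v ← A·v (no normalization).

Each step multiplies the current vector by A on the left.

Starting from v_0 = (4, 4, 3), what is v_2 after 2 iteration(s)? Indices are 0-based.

v_2 = (4, 3, 0)

v_0 = (4, 4, 3).
v_1 = A·v_0 = (3, 1, 2).
v_2 = A·v_1 = (4, 3, 0).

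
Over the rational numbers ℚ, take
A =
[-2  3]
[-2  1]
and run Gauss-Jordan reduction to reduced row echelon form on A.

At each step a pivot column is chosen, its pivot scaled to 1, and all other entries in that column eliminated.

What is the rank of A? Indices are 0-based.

pivot(0,0)=-2: scale R0 → (1, -3/2)
  clear (1,0): R1 −= (-2)R0 → (0, -2)
pivot(1,1)=-2: scale R1 → (0, 1)
  clear (0,1): R0 −= (-3/2)R1 → (1, 0)

rank = 2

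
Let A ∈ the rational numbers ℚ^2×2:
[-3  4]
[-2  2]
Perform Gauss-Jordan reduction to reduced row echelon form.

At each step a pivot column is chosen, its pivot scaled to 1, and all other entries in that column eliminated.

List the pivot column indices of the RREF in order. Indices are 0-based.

pivot columns: 0, 1

step 1: normalize row 0 (÷-3) = (1, -4/3)
  row 1: subtract -2×row0 = (0, -2/3)
step 2: normalize row 1 (÷-2/3) = (0, 1)
  row 0: subtract -4/3×row1 = (1, 0)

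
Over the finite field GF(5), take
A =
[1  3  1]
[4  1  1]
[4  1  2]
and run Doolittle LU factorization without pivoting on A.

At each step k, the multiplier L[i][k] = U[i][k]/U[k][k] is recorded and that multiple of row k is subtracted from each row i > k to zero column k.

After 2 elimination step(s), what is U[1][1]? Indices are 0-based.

U[1][1] = 4

k=0: U[0][0]=1
  eliminate (1,0): mult=4, new row 1: (0, 4, 2); set L[1][0]=4
  eliminate (2,0): mult=4, new row 2: (0, 4, 3); set L[2][0]=4
k=1: U[1][1]=4
  eliminate (2,1): mult=1, new row 2: (0, 0, 1); set L[2][1]=1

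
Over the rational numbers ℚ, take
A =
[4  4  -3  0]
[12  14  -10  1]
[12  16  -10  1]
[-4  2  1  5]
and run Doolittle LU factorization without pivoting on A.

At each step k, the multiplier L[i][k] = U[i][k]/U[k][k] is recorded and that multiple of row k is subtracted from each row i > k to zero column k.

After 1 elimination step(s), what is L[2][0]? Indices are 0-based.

L[2][0] = 3

Step 1: pivot at (0,0) is 4.
  row1 ← row1 − (3)·row0  ⇒  L[1][0]=3, U row1=(0, 2, -1, 1)
  row2 ← row2 − (3)·row0  ⇒  L[2][0]=3, U row2=(0, 4, -1, 1)
  row3 ← row3 − (-1)·row0  ⇒  L[3][0]=-1, U row3=(0, 6, -2, 5)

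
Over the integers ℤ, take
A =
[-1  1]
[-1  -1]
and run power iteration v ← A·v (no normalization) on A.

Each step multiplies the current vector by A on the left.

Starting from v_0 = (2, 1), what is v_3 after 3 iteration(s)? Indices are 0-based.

v_0 = (2, 1).
v_1 = A·v_0 = (-1, -3).
v_2 = A·v_1 = (-2, 4).
v_3 = A·v_2 = (6, -2).

v_3 = (6, -2)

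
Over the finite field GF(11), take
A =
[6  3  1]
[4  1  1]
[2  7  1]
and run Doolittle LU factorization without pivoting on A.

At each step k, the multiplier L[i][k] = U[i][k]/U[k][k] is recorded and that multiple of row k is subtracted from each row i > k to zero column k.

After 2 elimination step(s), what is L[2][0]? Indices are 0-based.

[col 0] pivot 6
  R1 -= 8*R0 → (0, 10, 4)  (L[1][0] := 8)
  R2 -= 4*R0 → (0, 6, 8)  (L[2][0] := 4)
[col 1] pivot 10
  R2 -= 5*R1 → (0, 0, 10)  (L[2][1] := 5)

L[2][0] = 4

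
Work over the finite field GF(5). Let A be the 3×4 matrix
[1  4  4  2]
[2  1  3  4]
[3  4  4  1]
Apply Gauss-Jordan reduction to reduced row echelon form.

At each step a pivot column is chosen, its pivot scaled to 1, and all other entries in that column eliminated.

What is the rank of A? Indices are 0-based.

pivot(0,0)=1: scale R0 → (1, 4, 4, 2)
  clear (1,0): R1 −= (2)R0 → (0, 3, 0, 0)
  clear (2,0): R2 −= (3)R0 → (0, 2, 2, 0)
pivot(1,1)=3: scale R1 → (0, 1, 0, 0)
  clear (0,1): R0 −= (4)R1 → (1, 0, 4, 2)
  clear (2,1): R2 −= (2)R1 → (0, 0, 2, 0)
pivot(2,2)=2: scale R2 → (0, 0, 1, 0)
  clear (0,2): R0 −= (4)R2 → (1, 0, 0, 2)

rank = 3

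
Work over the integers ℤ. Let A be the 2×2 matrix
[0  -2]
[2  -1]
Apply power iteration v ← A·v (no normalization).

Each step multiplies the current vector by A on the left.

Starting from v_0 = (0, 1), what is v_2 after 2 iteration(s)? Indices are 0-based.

v_0 = (0, 1).
v_1 = A·v_0 = (-2, -1).
v_2 = A·v_1 = (2, -3).

v_2 = (2, -3)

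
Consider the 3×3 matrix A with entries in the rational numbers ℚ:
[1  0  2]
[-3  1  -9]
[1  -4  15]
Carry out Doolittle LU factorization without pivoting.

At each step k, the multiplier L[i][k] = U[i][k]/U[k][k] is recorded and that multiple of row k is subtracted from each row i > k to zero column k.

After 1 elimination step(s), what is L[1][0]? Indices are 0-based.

L[1][0] = -3

[col 0] pivot 1
  R1 -= -3*R0 → (0, 1, -3)  (L[1][0] := -3)
  R2 -= 1*R0 → (0, -4, 13)  (L[2][0] := 1)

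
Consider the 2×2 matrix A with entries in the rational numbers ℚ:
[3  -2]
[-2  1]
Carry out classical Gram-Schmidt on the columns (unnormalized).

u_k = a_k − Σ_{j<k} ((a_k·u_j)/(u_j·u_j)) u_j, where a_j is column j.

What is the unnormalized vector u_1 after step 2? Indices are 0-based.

u_1 = (-2/13, -3/13)

Step 1: u_0 = a_0 = (3, -2).
Step 2: u_1 = a_1 − (-8/13)·u_0 = (-2/13, -3/13).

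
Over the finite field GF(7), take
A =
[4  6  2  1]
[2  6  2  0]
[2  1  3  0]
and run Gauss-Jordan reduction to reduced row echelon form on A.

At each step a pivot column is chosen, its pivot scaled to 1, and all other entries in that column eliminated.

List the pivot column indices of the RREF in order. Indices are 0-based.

pivot columns: 0, 1, 2

step 1: normalize row 0 (÷4) = (1, 5, 4, 2)
  row 1: subtract 2×row0 = (0, 3, 1, 3)
  row 2: subtract 2×row0 = (0, 5, 2, 3)
step 2: normalize row 1 (÷3) = (0, 1, 5, 1)
  row 0: subtract 5×row1 = (1, 0, 0, 4)
  row 2: subtract 5×row1 = (0, 0, 5, 5)
step 3: normalize row 2 (÷5) = (0, 0, 1, 1)
  row 1: subtract 5×row2 = (0, 1, 0, 3)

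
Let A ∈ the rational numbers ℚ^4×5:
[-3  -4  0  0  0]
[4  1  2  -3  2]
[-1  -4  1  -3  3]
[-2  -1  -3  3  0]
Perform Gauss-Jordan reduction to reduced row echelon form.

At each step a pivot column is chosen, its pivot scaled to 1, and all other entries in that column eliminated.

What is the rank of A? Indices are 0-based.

rank = 4

pivot(0,0)=-3: scale R0 → (1, 4/3, 0, 0, 0)
  clear (1,0): R1 −= (4)R0 → (0, -13/3, 2, -3, 2)
  clear (2,0): R2 −= (-1)R0 → (0, -8/3, 1, -3, 3)
  clear (3,0): R3 −= (-2)R0 → (0, 5/3, -3, 3, 0)
pivot(1,1)=-13/3: scale R1 → (0, 1, -6/13, 9/13, -6/13)
  clear (0,1): R0 −= (4/3)R1 → (1, 0, 8/13, -12/13, 8/13)
  clear (2,1): R2 −= (-8/3)R1 → (0, 0, -3/13, -15/13, 23/13)
  clear (3,1): R3 −= (5/3)R1 → (0, 0, -29/13, 24/13, 10/13)
pivot(2,2)=-3/13: scale R2 → (0, 0, 1, 5, -23/3)
  clear (0,2): R0 −= (8/13)R2 → (1, 0, 0, -4, 16/3)
  clear (1,2): R1 −= (-6/13)R2 → (0, 1, 0, 3, -4)
  clear (3,2): R3 −= (-29/13)R2 → (0, 0, 0, 13, -49/3)
pivot(3,3)=13: scale R3 → (0, 0, 0, 1, -49/39)
  clear (0,3): R0 −= (-4)R3 → (1, 0, 0, 0, 4/13)
  clear (1,3): R1 −= (3)R3 → (0, 1, 0, 0, -3/13)
  clear (2,3): R2 −= (5)R3 → (0, 0, 1, 0, -18/13)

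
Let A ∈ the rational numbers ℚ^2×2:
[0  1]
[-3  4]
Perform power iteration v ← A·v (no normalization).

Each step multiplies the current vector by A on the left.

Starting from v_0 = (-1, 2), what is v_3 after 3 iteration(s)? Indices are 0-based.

v_0 = (-1, 2).
v_1 = A·v_0 = (2, 11).
v_2 = A·v_1 = (11, 38).
v_3 = A·v_2 = (38, 119).

v_3 = (38, 119)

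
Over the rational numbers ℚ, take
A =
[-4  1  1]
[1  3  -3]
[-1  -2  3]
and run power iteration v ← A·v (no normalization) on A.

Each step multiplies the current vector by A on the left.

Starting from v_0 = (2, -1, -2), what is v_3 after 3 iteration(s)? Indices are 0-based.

v_3 = (-167, 160, -138)

v_0 = (2, -1, -2).
v_1 = A·v_0 = (-11, 5, -6).
v_2 = A·v_1 = (43, 22, -17).
v_3 = A·v_2 = (-167, 160, -138).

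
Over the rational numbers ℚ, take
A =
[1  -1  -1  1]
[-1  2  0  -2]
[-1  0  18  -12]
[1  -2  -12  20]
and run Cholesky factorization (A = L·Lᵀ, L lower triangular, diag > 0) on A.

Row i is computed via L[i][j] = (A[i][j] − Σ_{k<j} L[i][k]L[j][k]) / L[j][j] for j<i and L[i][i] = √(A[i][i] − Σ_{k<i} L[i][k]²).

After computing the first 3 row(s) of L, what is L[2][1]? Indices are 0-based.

L[2][1] = -1

Step 1: L[0][0] = √(1) = 1.
  L[1][0] = (-1) / L[0][0] = -1.
Step 2: L[1][1] = √(1) = 1.
  L[2][0] = (-1) / L[0][0] = -1.
  L[2][1] = (-1) / L[1][1] = -1.
Step 3: L[2][2] = √(16) = 4.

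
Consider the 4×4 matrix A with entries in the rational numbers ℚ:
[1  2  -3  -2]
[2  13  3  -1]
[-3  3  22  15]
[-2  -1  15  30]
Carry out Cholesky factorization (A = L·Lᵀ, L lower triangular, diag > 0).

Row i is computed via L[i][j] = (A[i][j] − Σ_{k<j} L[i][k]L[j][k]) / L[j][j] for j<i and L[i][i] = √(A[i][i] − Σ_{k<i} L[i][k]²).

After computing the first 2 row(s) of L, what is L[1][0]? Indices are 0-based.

Step 1: L[0][0] = √(1) = 1.
  L[1][0] = (2) / L[0][0] = 2.
Step 2: L[1][1] = √(9) = 3.

L[1][0] = 2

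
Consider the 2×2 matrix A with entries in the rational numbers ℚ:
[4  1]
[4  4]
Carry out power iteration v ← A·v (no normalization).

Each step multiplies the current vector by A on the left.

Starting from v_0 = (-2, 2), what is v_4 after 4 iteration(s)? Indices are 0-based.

v_4 = (-672, -1248)

v_0 = (-2, 2).
v_1 = A·v_0 = (-6, 0).
v_2 = A·v_1 = (-24, -24).
v_3 = A·v_2 = (-120, -192).
v_4 = A·v_3 = (-672, -1248).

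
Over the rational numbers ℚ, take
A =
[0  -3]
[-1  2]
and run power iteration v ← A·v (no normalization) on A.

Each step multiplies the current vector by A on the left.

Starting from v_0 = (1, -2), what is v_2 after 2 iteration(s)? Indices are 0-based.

v_2 = (15, -16)

v_0 = (1, -2).
v_1 = A·v_0 = (6, -5).
v_2 = A·v_1 = (15, -16).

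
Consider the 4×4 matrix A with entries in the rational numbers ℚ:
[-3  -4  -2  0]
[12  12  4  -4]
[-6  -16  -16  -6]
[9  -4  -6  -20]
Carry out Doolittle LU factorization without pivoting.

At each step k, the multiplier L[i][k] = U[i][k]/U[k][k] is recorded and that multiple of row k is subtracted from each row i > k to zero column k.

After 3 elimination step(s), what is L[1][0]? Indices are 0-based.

L[1][0] = -4

Step 1: pivot at (0,0) is -3.
  row1 ← row1 − (-4)·row0  ⇒  L[1][0]=-4, U row1=(0, -4, -4, -4)
  row2 ← row2 − (2)·row0  ⇒  L[2][0]=2, U row2=(0, -8, -12, -6)
  row3 ← row3 − (-3)·row0  ⇒  L[3][0]=-3, U row3=(0, -16, -12, -20)
Step 2: pivot at (1,1) is -4.
  row2 ← row2 − (2)·row1  ⇒  L[2][1]=2, U row2=(0, 0, -4, 2)
  row3 ← row3 − (4)·row1  ⇒  L[3][1]=4, U row3=(0, 0, 4, -4)
Step 3: pivot at (2,2) is -4.
  row3 ← row3 − (-1)·row2  ⇒  L[3][2]=-1, U row3=(0, 0, 0, -2)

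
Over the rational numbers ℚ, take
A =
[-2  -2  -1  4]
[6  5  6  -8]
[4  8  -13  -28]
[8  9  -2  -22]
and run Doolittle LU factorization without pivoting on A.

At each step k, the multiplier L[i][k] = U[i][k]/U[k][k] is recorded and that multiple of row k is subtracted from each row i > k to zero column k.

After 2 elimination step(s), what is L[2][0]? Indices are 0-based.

k=0: U[0][0]=-2
  eliminate (1,0): mult=-3, new row 1: (0, -1, 3, 4); set L[1][0]=-3
  eliminate (2,0): mult=-2, new row 2: (0, 4, -15, -20); set L[2][0]=-2
  eliminate (3,0): mult=-4, new row 3: (0, 1, -6, -6); set L[3][0]=-4
k=1: U[1][1]=-1
  eliminate (2,1): mult=-4, new row 2: (0, 0, -3, -4); set L[2][1]=-4
  eliminate (3,1): mult=-1, new row 3: (0, 0, -3, -2); set L[3][1]=-1

L[2][0] = -2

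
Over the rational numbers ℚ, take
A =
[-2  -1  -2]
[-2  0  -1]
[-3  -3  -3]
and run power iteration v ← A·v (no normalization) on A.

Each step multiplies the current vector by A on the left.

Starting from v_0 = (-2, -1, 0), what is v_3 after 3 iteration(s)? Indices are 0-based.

v_0 = (-2, -1, 0).
v_1 = A·v_0 = (5, 4, 9).
v_2 = A·v_1 = (-32, -19, -54).
v_3 = A·v_2 = (191, 118, 315).

v_3 = (191, 118, 315)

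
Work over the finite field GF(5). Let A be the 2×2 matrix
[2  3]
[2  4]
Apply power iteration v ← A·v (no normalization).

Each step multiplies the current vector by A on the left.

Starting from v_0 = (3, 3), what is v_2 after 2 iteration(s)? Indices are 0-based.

v_0 = (3, 3).
v_1 = A·v_0 = (0, 3).
v_2 = A·v_1 = (4, 2).

v_2 = (4, 2)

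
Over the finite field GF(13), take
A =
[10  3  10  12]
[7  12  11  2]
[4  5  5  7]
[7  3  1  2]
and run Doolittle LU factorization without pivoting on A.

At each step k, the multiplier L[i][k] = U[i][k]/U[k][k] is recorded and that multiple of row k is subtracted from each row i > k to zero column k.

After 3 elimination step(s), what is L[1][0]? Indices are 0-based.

k=0: U[0][0]=10
  eliminate (1,0): mult=2, new row 1: (0, 6, 4, 4); set L[1][0]=2
  eliminate (2,0): mult=3, new row 2: (0, 9, 1, 10); set L[2][0]=3
  eliminate (3,0): mult=2, new row 3: (0, 10, 7, 4); set L[3][0]=2
k=1: U[1][1]=6
  eliminate (2,1): mult=8, new row 2: (0, 0, 8, 4); set L[2][1]=8
  eliminate (3,1): mult=6, new row 3: (0, 0, 9, 6); set L[3][1]=6
k=2: U[2][2]=8
  eliminate (3,2): mult=6, new row 3: (0, 0, 0, 8); set L[3][2]=6

L[1][0] = 2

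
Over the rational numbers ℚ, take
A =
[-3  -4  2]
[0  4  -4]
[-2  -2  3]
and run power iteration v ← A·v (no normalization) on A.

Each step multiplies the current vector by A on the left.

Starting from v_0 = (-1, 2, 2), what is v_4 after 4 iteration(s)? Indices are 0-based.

v_0 = (-1, 2, 2).
v_1 = A·v_0 = (-1, 0, 4).
v_2 = A·v_1 = (11, -16, 14).
v_3 = A·v_2 = (59, -120, 52).
v_4 = A·v_3 = (407, -688, 278).

v_4 = (407, -688, 278)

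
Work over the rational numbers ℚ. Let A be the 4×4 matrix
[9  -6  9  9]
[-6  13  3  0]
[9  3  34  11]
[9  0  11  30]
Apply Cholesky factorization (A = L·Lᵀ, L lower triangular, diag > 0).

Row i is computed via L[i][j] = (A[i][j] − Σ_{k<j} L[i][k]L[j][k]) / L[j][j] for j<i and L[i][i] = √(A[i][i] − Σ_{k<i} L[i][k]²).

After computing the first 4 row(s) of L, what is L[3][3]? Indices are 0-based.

L[3][3] = 4

Step 1: L[0][0] = √(9) = 3.
  L[1][0] = (-6) / L[0][0] = -2.
Step 2: L[1][1] = √(9) = 3.
  L[2][0] = (9) / L[0][0] = 3.
  L[2][1] = (9) / L[1][1] = 3.
Step 3: L[2][2] = √(16) = 4.
  L[3][0] = (9) / L[0][0] = 3.
  L[3][1] = (6) / L[1][1] = 2.
  L[3][2] = (-4) / L[2][2] = -1.
Step 4: L[3][3] = √(16) = 4.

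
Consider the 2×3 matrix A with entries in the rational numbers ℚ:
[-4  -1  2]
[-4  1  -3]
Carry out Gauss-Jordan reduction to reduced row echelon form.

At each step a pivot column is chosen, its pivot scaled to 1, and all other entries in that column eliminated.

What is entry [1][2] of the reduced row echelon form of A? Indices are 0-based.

M[1][2] = -5/2

step 1: normalize row 0 (÷-4) = (1, 1/4, -1/2)
  row 1: subtract -4×row0 = (0, 2, -5)
step 2: normalize row 1 (÷2) = (0, 1, -5/2)
  row 0: subtract 1/4×row1 = (1, 0, 1/8)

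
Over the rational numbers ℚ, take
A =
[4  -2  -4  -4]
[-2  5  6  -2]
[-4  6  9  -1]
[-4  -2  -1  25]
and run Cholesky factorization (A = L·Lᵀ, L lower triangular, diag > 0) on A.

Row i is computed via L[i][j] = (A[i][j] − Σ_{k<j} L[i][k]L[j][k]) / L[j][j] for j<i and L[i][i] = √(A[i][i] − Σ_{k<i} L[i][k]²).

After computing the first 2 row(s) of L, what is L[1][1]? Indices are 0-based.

L[1][1] = 2

Step 1: L[0][0] = √(4) = 2.
  L[1][0] = (-2) / L[0][0] = -1.
Step 2: L[1][1] = √(4) = 2.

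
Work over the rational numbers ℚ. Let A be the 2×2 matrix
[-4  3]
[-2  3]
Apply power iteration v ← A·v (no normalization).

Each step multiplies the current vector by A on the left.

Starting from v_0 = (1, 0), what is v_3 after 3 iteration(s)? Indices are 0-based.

v_0 = (1, 0).
v_1 = A·v_0 = (-4, -2).
v_2 = A·v_1 = (10, 2).
v_3 = A·v_2 = (-34, -14).

v_3 = (-34, -14)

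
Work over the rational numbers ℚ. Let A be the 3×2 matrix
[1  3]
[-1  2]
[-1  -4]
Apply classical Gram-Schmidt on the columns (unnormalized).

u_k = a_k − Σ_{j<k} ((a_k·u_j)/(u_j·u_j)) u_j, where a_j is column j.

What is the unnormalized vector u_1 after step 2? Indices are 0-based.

Step 1: u_0 = a_0 = (1, -1, -1).
Step 2: u_1 = a_1 − (5/3)·u_0 = (4/3, 11/3, -7/3).

u_1 = (4/3, 11/3, -7/3)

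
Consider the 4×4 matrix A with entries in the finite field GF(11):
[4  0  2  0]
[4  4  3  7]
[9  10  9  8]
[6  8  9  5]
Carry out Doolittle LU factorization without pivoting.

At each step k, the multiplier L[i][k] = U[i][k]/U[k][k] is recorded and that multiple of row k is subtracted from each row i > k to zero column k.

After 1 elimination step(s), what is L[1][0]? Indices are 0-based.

L[1][0] = 1

k=0: U[0][0]=4
  eliminate (1,0): mult=1, new row 1: (0, 4, 1, 7); set L[1][0]=1
  eliminate (2,0): mult=5, new row 2: (0, 10, 10, 8); set L[2][0]=5
  eliminate (3,0): mult=7, new row 3: (0, 8, 6, 5); set L[3][0]=7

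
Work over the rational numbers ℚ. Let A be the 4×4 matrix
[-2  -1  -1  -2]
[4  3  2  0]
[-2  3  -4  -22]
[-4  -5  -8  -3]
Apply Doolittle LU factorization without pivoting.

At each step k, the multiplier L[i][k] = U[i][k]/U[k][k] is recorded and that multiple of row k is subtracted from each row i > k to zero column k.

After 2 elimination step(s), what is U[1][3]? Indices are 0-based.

Step 1: pivot at (0,0) is -2.
  row1 ← row1 − (-2)·row0  ⇒  L[1][0]=-2, U row1=(0, 1, 0, -4)
  row2 ← row2 − (1)·row0  ⇒  L[2][0]=1, U row2=(0, 4, -3, -20)
  row3 ← row3 − (2)·row0  ⇒  L[3][0]=2, U row3=(0, -3, -6, 1)
Step 2: pivot at (1,1) is 1.
  row2 ← row2 − (4)·row1  ⇒  L[2][1]=4, U row2=(0, 0, -3, -4)
  row3 ← row3 − (-3)·row1  ⇒  L[3][1]=-3, U row3=(0, 0, -6, -11)

U[1][3] = -4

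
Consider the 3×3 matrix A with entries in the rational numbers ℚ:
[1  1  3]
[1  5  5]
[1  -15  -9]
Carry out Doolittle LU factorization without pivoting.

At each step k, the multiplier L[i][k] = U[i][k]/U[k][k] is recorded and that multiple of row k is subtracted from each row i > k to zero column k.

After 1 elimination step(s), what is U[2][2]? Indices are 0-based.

[col 0] pivot 1
  R1 -= 1*R0 → (0, 4, 2)  (L[1][0] := 1)
  R2 -= 1*R0 → (0, -16, -12)  (L[2][0] := 1)

U[2][2] = -12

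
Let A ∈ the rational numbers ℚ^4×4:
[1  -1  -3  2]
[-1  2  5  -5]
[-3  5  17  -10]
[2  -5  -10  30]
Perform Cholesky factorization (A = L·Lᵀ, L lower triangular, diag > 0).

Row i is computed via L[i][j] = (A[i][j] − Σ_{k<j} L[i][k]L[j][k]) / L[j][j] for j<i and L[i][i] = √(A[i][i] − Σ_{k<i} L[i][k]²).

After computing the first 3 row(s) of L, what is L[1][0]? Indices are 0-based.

Step 1: L[0][0] = √(1) = 1.
  L[1][0] = (-1) / L[0][0] = -1.
Step 2: L[1][1] = √(1) = 1.
  L[2][0] = (-3) / L[0][0] = -3.
  L[2][1] = (2) / L[1][1] = 2.
Step 3: L[2][2] = √(4) = 2.

L[1][0] = -1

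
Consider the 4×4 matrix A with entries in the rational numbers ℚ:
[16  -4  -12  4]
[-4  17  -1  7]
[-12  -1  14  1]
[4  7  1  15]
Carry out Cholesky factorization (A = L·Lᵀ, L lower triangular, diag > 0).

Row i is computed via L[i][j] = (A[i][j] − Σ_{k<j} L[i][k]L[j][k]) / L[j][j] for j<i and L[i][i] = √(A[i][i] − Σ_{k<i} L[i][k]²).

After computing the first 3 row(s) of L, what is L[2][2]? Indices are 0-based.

L[2][2] = 2

Step 1: L[0][0] = √(16) = 4.
  L[1][0] = (-4) / L[0][0] = -1.
Step 2: L[1][1] = √(16) = 4.
  L[2][0] = (-12) / L[0][0] = -3.
  L[2][1] = (-4) / L[1][1] = -1.
Step 3: L[2][2] = √(4) = 2.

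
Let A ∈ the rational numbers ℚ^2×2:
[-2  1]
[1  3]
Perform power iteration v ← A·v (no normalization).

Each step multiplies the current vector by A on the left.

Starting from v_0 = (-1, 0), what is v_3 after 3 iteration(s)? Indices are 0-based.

v_3 = (9, -8)

v_0 = (-1, 0).
v_1 = A·v_0 = (2, -1).
v_2 = A·v_1 = (-5, -1).
v_3 = A·v_2 = (9, -8).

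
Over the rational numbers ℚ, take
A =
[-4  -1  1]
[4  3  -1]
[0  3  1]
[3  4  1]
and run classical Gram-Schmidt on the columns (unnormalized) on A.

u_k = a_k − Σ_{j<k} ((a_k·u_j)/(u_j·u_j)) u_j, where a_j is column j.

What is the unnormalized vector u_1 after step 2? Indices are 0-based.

u_1 = (71/41, 11/41, 3, 80/41)

Step 1: u_0 = a_0 = (-4, 4, 0, 3).
Step 2: u_1 = a_1 − (28/41)·u_0 = (71/41, 11/41, 3, 80/41).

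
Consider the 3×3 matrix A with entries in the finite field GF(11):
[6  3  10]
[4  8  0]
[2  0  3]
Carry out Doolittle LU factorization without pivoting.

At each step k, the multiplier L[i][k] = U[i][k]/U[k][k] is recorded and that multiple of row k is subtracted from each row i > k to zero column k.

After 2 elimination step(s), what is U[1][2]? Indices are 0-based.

k=0: U[0][0]=6
  eliminate (1,0): mult=8, new row 1: (0, 6, 8); set L[1][0]=8
  eliminate (2,0): mult=4, new row 2: (0, 10, 7); set L[2][0]=4
k=1: U[1][1]=6
  eliminate (2,1): mult=9, new row 2: (0, 0, 1); set L[2][1]=9

U[1][2] = 8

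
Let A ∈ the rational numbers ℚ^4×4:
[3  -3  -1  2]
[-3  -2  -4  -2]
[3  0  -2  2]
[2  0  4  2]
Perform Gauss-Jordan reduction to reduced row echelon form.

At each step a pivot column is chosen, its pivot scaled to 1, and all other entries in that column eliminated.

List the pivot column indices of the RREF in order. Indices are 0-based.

pivot columns: 0, 1, 2, 3

pivot(0,0)=3: scale R0 → (1, -1, -1/3, 2/3)
  clear (1,0): R1 −= (-3)R0 → (0, -5, -5, 0)
  clear (2,0): R2 −= (3)R0 → (0, 3, -1, 0)
  clear (3,0): R3 −= (2)R0 → (0, 2, 14/3, 2/3)
pivot(1,1)=-5: scale R1 → (0, 1, 1, 0)
  clear (0,1): R0 −= (-1)R1 → (1, 0, 2/3, 2/3)
  clear (2,1): R2 −= (3)R1 → (0, 0, -4, 0)
  clear (3,1): R3 −= (2)R1 → (0, 0, 8/3, 2/3)
pivot(2,2)=-4: scale R2 → (0, 0, 1, 0)
  clear (0,2): R0 −= (2/3)R2 → (1, 0, 0, 2/3)
  clear (1,2): R1 −= (1)R2 → (0, 1, 0, 0)
  clear (3,2): R3 −= (8/3)R2 → (0, 0, 0, 2/3)
pivot(3,3)=2/3: scale R3 → (0, 0, 0, 1)
  clear (0,3): R0 −= (2/3)R3 → (1, 0, 0, 0)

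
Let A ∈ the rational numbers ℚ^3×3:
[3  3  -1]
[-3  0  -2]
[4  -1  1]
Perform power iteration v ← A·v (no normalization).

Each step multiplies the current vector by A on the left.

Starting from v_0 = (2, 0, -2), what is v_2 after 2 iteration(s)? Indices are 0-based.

v_2 = (12, -36, 40)

v_0 = (2, 0, -2).
v_1 = A·v_0 = (8, -2, 6).
v_2 = A·v_1 = (12, -36, 40).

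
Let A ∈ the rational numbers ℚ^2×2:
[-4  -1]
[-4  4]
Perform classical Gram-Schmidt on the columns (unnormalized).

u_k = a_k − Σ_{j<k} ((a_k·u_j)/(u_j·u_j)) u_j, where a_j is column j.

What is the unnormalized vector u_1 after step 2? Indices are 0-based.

u_1 = (-5/2, 5/2)

Step 1: u_0 = a_0 = (-4, -4).
Step 2: u_1 = a_1 − (-3/8)·u_0 = (-5/2, 5/2).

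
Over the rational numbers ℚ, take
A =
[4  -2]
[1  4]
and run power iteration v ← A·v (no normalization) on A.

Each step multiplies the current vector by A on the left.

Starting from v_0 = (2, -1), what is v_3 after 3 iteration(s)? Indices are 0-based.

v_3 = (172, 52)

v_0 = (2, -1).
v_1 = A·v_0 = (10, -2).
v_2 = A·v_1 = (44, 2).
v_3 = A·v_2 = (172, 52).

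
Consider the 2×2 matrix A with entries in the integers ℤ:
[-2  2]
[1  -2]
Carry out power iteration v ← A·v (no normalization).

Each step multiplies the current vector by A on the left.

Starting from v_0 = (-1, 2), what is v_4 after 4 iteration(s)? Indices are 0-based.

v_4 = (-260, 184)

v_0 = (-1, 2).
v_1 = A·v_0 = (6, -5).
v_2 = A·v_1 = (-22, 16).
v_3 = A·v_2 = (76, -54).
v_4 = A·v_3 = (-260, 184).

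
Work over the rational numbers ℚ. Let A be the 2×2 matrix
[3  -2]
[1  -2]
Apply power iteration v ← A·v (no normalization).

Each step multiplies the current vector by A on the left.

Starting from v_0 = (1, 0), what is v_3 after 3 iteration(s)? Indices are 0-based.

v_3 = (19, 5)

v_0 = (1, 0).
v_1 = A·v_0 = (3, 1).
v_2 = A·v_1 = (7, 1).
v_3 = A·v_2 = (19, 5).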